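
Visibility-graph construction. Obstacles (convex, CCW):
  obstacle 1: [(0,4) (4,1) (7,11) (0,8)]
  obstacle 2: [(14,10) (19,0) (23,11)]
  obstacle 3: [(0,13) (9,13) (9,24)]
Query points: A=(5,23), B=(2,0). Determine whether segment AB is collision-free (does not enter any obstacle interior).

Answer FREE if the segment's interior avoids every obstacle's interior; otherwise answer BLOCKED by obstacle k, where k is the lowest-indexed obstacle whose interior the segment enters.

Obstacle 1 [(0,4) (4,1) (7,11) (0,8)]:
  edge (0,4)–(4,1): crosses AB
  edge (4,1)–(7,11): clear
  edge (7,11)–(0,8): crosses AB
  edge (0,8)–(0,4): clear
  → BLOCKED
Obstacle 2 [(14,10) (19,0) (23,11)]:
  edge (14,10)–(19,0): clear
  edge (19,0)–(23,11): clear
  edge (23,11)–(14,10): clear
  midpoint (7/2,23/2) outside
  → clear
Obstacle 3 [(0,13) (9,13) (9,24)]:
  edge (0,13)–(9,13): crosses AB
  edge (9,13)–(9,24): clear
  edge (9,24)–(0,13): crosses AB
  → BLOCKED

BLOCKED by obstacle 1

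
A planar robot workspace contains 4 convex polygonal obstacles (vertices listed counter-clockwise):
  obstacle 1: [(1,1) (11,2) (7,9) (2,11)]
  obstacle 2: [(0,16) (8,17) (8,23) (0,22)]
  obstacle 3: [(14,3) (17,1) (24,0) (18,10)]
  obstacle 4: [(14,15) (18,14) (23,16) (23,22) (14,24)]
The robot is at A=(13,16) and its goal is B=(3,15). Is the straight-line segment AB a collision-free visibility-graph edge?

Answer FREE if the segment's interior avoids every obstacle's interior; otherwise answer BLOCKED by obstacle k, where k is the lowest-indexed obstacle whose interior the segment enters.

FREE

Obstacle 1 [(1,1) (11,2) (7,9) (2,11)]:
  edge (1,1)–(11,2): clear
  edge (11,2)–(7,9): clear
  edge (7,9)–(2,11): clear
  edge (2,11)–(1,1): clear
  midpoint (8,31/2) outside
  → clear
Obstacle 2 [(0,16) (8,17) (8,23) (0,22)]:
  edge (0,16)–(8,17): clear
  edge (8,17)–(8,23): clear
  edge (8,23)–(0,22): clear
  edge (0,22)–(0,16): clear
  midpoint (8,31/2) outside
  → clear
Obstacle 3 [(14,3) (17,1) (24,0) (18,10)]:
  edge (14,3)–(17,1): clear
  edge (17,1)–(24,0): clear
  edge (24,0)–(18,10): clear
  edge (18,10)–(14,3): clear
  midpoint (8,31/2) outside
  → clear
Obstacle 4 [(14,15) (18,14) (23,16) (23,22) (14,24)]:
  edge (14,15)–(18,14): clear
  edge (18,14)–(23,16): clear
  edge (23,16)–(23,22): clear
  edge (23,22)–(14,24): clear
  edge (14,24)–(14,15): clear
  midpoint (8,31/2) outside
  → clear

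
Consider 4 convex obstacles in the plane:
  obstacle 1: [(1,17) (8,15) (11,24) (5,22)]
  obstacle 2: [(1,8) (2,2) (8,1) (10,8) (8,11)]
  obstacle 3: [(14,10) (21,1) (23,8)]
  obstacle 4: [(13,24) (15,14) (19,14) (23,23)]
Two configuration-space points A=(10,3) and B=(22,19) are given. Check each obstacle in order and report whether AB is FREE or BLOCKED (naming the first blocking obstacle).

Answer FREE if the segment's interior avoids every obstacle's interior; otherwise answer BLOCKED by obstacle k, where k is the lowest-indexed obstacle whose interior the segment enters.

Obstacle 1 [(1,17) (8,15) (11,24) (5,22)]:
  edge (1,17)–(8,15): clear
  edge (8,15)–(11,24): clear
  edge (11,24)–(5,22): clear
  edge (5,22)–(1,17): clear
  midpoint (16,11) outside
  → clear
Obstacle 2 [(1,8) (2,2) (8,1) (10,8) (8,11)]:
  edge (1,8)–(2,2): clear
  edge (2,2)–(8,1): clear
  edge (8,1)–(10,8): clear
  edge (10,8)–(8,11): clear
  edge (8,11)–(1,8): clear
  midpoint (16,11) outside
  → clear
Obstacle 3 [(14,10) (21,1) (23,8)]:
  edge (14,10)–(21,1): crosses AB
  edge (21,1)–(23,8): clear
  edge (23,8)–(14,10): crosses AB
  → BLOCKED
Obstacle 4 [(13,24) (15,14) (19,14) (23,23)]:
  edge (13,24)–(15,14): clear
  edge (15,14)–(19,14): crosses AB
  edge (19,14)–(23,23): crosses AB
  edge (23,23)–(13,24): clear
  → BLOCKED

BLOCKED by obstacle 3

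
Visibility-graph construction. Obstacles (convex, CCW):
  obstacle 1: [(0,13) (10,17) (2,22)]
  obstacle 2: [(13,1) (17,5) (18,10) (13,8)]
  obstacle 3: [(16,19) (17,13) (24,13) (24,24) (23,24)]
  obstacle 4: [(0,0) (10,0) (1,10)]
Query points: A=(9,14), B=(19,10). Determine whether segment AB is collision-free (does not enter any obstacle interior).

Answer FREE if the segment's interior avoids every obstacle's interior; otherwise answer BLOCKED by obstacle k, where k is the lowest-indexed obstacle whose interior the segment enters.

FREE

Obstacle 1 [(0,13) (10,17) (2,22)]:
  edge (0,13)–(10,17): clear
  edge (10,17)–(2,22): clear
  edge (2,22)–(0,13): clear
  midpoint (14,12) outside
  → clear
Obstacle 2 [(13,1) (17,5) (18,10) (13,8)]:
  edge (13,1)–(17,5): clear
  edge (17,5)–(18,10): clear
  edge (18,10)–(13,8): clear
  edge (13,8)–(13,1): clear
  midpoint (14,12) outside
  → clear
Obstacle 3 [(16,19) (17,13) (24,13) (24,24) (23,24)]:
  edge (16,19)–(17,13): clear
  edge (17,13)–(24,13): clear
  edge (24,13)–(24,24): clear
  edge (24,24)–(23,24): clear
  edge (23,24)–(16,19): clear
  midpoint (14,12) outside
  → clear
Obstacle 4 [(0,0) (10,0) (1,10)]:
  edge (0,0)–(10,0): clear
  edge (10,0)–(1,10): clear
  edge (1,10)–(0,0): clear
  midpoint (14,12) outside
  → clear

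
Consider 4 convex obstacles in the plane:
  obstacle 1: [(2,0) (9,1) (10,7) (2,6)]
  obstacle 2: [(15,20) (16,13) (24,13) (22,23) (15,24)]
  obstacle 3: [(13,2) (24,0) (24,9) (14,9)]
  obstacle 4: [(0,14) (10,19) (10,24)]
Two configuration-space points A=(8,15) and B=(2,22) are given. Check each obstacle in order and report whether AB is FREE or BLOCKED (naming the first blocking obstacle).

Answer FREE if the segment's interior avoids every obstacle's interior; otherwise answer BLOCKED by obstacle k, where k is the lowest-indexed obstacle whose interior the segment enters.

Obstacle 1 [(2,0) (9,1) (10,7) (2,6)]:
  edge (2,0)–(9,1): clear
  edge (9,1)–(10,7): clear
  edge (10,7)–(2,6): clear
  edge (2,6)–(2,0): clear
  midpoint (5,37/2) outside
  → clear
Obstacle 2 [(15,20) (16,13) (24,13) (22,23) (15,24)]:
  edge (15,20)–(16,13): clear
  edge (16,13)–(24,13): clear
  edge (24,13)–(22,23): clear
  edge (22,23)–(15,24): clear
  edge (15,24)–(15,20): clear
  midpoint (5,37/2) outside
  → clear
Obstacle 3 [(13,2) (24,0) (24,9) (14,9)]:
  edge (13,2)–(24,0): clear
  edge (24,0)–(24,9): clear
  edge (24,9)–(14,9): clear
  edge (14,9)–(13,2): clear
  midpoint (5,37/2) outside
  → clear
Obstacle 4 [(0,14) (10,19) (10,24)]:
  edge (0,14)–(10,19): crosses AB
  edge (10,19)–(10,24): clear
  edge (10,24)–(0,14): crosses AB
  → BLOCKED

BLOCKED by obstacle 4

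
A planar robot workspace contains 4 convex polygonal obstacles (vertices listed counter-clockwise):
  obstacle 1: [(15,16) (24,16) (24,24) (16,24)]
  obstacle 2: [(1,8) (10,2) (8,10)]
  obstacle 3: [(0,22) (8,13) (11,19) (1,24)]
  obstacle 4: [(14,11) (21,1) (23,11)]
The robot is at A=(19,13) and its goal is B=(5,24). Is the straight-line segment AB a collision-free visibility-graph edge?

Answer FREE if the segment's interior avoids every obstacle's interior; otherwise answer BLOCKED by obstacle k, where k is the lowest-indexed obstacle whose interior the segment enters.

BLOCKED by obstacle 1

Obstacle 1 [(15,16) (24,16) (24,24) (16,24)]:
  edge (15,16)–(24,16): crosses AB
  edge (24,16)–(24,24): clear
  edge (24,24)–(16,24): clear
  edge (16,24)–(15,16): crosses AB
  → BLOCKED
Obstacle 2 [(1,8) (10,2) (8,10)]:
  edge (1,8)–(10,2): clear
  edge (10,2)–(8,10): clear
  edge (8,10)–(1,8): clear
  midpoint (12,37/2) outside
  → clear
Obstacle 3 [(0,22) (8,13) (11,19) (1,24)]:
  edge (0,22)–(8,13): clear
  edge (8,13)–(11,19): clear
  edge (11,19)–(1,24): clear
  edge (1,24)–(0,22): clear
  midpoint (12,37/2) outside
  → clear
Obstacle 4 [(14,11) (21,1) (23,11)]:
  edge (14,11)–(21,1): clear
  edge (21,1)–(23,11): clear
  edge (23,11)–(14,11): clear
  midpoint (12,37/2) outside
  → clear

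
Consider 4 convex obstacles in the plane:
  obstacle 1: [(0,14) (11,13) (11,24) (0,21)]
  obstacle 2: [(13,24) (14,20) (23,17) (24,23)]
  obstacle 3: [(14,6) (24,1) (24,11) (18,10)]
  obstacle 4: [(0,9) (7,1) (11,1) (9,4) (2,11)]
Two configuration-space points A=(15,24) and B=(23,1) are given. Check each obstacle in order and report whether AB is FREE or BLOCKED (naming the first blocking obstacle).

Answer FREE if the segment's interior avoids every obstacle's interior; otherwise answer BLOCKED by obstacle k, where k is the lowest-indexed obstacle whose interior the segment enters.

Obstacle 1 [(0,14) (11,13) (11,24) (0,21)]:
  edge (0,14)–(11,13): clear
  edge (11,13)–(11,24): clear
  edge (11,24)–(0,21): clear
  edge (0,21)–(0,14): clear
  midpoint (19,25/2) outside
  → clear
Obstacle 2 [(13,24) (14,20) (23,17) (24,23)]:
  edge (13,24)–(14,20): clear
  edge (14,20)–(23,17): crosses AB
  edge (23,17)–(24,23): clear
  edge (24,23)–(13,24): crosses AB
  → BLOCKED
Obstacle 3 [(14,6) (24,1) (24,11) (18,10)]:
  edge (14,6)–(24,1): crosses AB
  edge (24,1)–(24,11): clear
  edge (24,11)–(18,10): crosses AB
  edge (18,10)–(14,6): clear
  → BLOCKED
Obstacle 4 [(0,9) (7,1) (11,1) (9,4) (2,11)]:
  edge (0,9)–(7,1): clear
  edge (7,1)–(11,1): clear
  edge (11,1)–(9,4): clear
  edge (9,4)–(2,11): clear
  edge (2,11)–(0,9): clear
  midpoint (19,25/2) outside
  → clear

BLOCKED by obstacle 2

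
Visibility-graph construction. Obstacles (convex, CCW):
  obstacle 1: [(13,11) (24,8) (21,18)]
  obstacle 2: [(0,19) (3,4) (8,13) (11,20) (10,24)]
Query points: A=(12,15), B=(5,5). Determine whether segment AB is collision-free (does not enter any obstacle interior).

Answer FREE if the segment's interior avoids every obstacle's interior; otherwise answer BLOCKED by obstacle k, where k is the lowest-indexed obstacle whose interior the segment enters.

FREE

Obstacle 1 [(13,11) (24,8) (21,18)]:
  edge (13,11)–(24,8): clear
  edge (24,8)–(21,18): clear
  edge (21,18)–(13,11): clear
  midpoint (17/2,10) outside
  → clear
Obstacle 2 [(0,19) (3,4) (8,13) (11,20) (10,24)]:
  edge (0,19)–(3,4): clear
  edge (3,4)–(8,13): clear
  edge (8,13)–(11,20): clear
  edge (11,20)–(10,24): clear
  edge (10,24)–(0,19): clear
  midpoint (17/2,10) outside
  → clear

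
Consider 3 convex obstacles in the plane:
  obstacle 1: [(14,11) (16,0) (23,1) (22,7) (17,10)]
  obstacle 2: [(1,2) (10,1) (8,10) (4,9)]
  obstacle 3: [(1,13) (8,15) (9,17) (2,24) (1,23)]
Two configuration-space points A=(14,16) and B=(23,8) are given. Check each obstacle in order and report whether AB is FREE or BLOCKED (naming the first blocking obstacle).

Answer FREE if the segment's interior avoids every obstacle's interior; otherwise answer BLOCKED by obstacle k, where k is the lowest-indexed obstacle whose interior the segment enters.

Obstacle 1 [(14,11) (16,0) (23,1) (22,7) (17,10)]:
  edge (14,11)–(16,0): clear
  edge (16,0)–(23,1): clear
  edge (23,1)–(22,7): clear
  edge (22,7)–(17,10): clear
  edge (17,10)–(14,11): clear
  midpoint (37/2,12) outside
  → clear
Obstacle 2 [(1,2) (10,1) (8,10) (4,9)]:
  edge (1,2)–(10,1): clear
  edge (10,1)–(8,10): clear
  edge (8,10)–(4,9): clear
  edge (4,9)–(1,2): clear
  midpoint (37/2,12) outside
  → clear
Obstacle 3 [(1,13) (8,15) (9,17) (2,24) (1,23)]:
  edge (1,13)–(8,15): clear
  edge (8,15)–(9,17): clear
  edge (9,17)–(2,24): clear
  edge (2,24)–(1,23): clear
  edge (1,23)–(1,13): clear
  midpoint (37/2,12) outside
  → clear

FREE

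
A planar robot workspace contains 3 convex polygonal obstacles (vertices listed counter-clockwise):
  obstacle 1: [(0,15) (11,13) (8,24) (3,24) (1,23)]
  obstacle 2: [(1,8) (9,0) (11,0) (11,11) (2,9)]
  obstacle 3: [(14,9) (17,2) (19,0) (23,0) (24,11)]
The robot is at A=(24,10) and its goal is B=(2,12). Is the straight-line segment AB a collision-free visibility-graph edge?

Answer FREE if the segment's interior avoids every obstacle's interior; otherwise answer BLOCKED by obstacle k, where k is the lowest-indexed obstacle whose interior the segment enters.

BLOCKED by obstacle 3

Obstacle 1 [(0,15) (11,13) (8,24) (3,24) (1,23)]:
  edge (0,15)–(11,13): clear
  edge (11,13)–(8,24): clear
  edge (8,24)–(3,24): clear
  edge (3,24)–(1,23): clear
  edge (1,23)–(0,15): clear
  midpoint (13,11) outside
  → clear
Obstacle 2 [(1,8) (9,0) (11,0) (11,11) (2,9)]:
  edge (1,8)–(9,0): clear
  edge (9,0)–(11,0): clear
  edge (11,0)–(11,11): clear
  edge (11,11)–(2,9): clear
  edge (2,9)–(1,8): clear
  midpoint (13,11) outside
  → clear
Obstacle 3 [(14,9) (17,2) (19,0) (23,0) (24,11)]:
  edge (14,9)–(17,2): clear
  edge (17,2)–(19,0): clear
  edge (19,0)–(23,0): clear
  edge (23,0)–(24,11): crosses AB
  edge (24,11)–(14,9): crosses AB
  → BLOCKED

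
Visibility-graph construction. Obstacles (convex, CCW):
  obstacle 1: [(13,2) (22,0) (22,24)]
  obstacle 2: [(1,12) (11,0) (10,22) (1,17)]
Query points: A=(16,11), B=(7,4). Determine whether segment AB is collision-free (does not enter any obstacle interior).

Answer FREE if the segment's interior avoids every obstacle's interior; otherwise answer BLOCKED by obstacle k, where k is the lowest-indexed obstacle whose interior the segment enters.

BLOCKED by obstacle 2

Obstacle 1 [(13,2) (22,0) (22,24)]:
  edge (13,2)–(22,0): clear
  edge (22,0)–(22,24): clear
  edge (22,24)–(13,2): clear
  midpoint (23/2,15/2) outside
  → clear
Obstacle 2 [(1,12) (11,0) (10,22) (1,17)]:
  edge (1,12)–(11,0): crosses AB
  edge (11,0)–(10,22): crosses AB
  edge (10,22)–(1,17): clear
  edge (1,17)–(1,12): clear
  → BLOCKED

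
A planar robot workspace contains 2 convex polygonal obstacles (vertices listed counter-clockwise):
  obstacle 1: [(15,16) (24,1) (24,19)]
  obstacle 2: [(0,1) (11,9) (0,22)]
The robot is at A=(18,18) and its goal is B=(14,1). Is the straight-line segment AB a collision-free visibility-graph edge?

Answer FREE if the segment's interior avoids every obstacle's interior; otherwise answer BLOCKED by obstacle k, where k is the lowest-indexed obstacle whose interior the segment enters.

BLOCKED by obstacle 1

Obstacle 1 [(15,16) (24,1) (24,19)]:
  edge (15,16)–(24,1): crosses AB
  edge (24,1)–(24,19): clear
  edge (24,19)–(15,16): crosses AB
  → BLOCKED
Obstacle 2 [(0,1) (11,9) (0,22)]:
  edge (0,1)–(11,9): clear
  edge (11,9)–(0,22): clear
  edge (0,22)–(0,1): clear
  midpoint (16,19/2) outside
  → clear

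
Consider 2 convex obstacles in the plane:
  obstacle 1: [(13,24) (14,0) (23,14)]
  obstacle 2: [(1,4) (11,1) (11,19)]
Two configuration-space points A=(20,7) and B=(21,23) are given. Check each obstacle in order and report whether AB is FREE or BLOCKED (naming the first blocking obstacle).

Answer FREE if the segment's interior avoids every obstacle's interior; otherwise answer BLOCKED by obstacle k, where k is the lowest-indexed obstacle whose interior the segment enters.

Obstacle 1 [(13,24) (14,0) (23,14)]:
  edge (13,24)–(14,0): clear
  edge (14,0)–(23,14): crosses AB
  edge (23,14)–(13,24): crosses AB
  → BLOCKED
Obstacle 2 [(1,4) (11,1) (11,19)]:
  edge (1,4)–(11,1): clear
  edge (11,1)–(11,19): clear
  edge (11,19)–(1,4): clear
  midpoint (41/2,15) outside
  → clear

BLOCKED by obstacle 1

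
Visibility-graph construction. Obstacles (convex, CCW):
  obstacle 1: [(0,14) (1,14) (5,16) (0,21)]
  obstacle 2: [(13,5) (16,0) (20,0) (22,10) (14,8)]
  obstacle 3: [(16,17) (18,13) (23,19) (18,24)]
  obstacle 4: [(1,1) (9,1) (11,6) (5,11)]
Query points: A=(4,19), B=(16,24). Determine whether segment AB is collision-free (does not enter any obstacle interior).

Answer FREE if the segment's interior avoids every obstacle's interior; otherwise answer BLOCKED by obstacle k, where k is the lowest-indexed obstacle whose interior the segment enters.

Obstacle 1 [(0,14) (1,14) (5,16) (0,21)]:
  edge (0,14)–(1,14): clear
  edge (1,14)–(5,16): clear
  edge (5,16)–(0,21): clear
  edge (0,21)–(0,14): clear
  midpoint (10,43/2) outside
  → clear
Obstacle 2 [(13,5) (16,0) (20,0) (22,10) (14,8)]:
  edge (13,5)–(16,0): clear
  edge (16,0)–(20,0): clear
  edge (20,0)–(22,10): clear
  edge (22,10)–(14,8): clear
  edge (14,8)–(13,5): clear
  midpoint (10,43/2) outside
  → clear
Obstacle 3 [(16,17) (18,13) (23,19) (18,24)]:
  edge (16,17)–(18,13): clear
  edge (18,13)–(23,19): clear
  edge (23,19)–(18,24): clear
  edge (18,24)–(16,17): clear
  midpoint (10,43/2) outside
  → clear
Obstacle 4 [(1,1) (9,1) (11,6) (5,11)]:
  edge (1,1)–(9,1): clear
  edge (9,1)–(11,6): clear
  edge (11,6)–(5,11): clear
  edge (5,11)–(1,1): clear
  midpoint (10,43/2) outside
  → clear

FREE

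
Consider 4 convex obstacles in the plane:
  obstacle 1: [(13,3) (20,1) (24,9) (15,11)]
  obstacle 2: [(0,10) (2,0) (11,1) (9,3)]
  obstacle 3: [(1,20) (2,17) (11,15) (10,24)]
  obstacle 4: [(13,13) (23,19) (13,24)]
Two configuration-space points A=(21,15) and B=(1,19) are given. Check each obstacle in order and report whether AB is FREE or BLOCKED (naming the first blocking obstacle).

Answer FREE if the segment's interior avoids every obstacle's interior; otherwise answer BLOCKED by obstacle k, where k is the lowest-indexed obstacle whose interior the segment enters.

Obstacle 1 [(13,3) (20,1) (24,9) (15,11)]:
  edge (13,3)–(20,1): clear
  edge (20,1)–(24,9): clear
  edge (24,9)–(15,11): clear
  edge (15,11)–(13,3): clear
  midpoint (11,17) outside
  → clear
Obstacle 2 [(0,10) (2,0) (11,1) (9,3)]:
  edge (0,10)–(2,0): clear
  edge (2,0)–(11,1): clear
  edge (11,1)–(9,3): clear
  edge (9,3)–(0,10): clear
  midpoint (11,17) outside
  → clear
Obstacle 3 [(1,20) (2,17) (11,15) (10,24)]:
  edge (1,20)–(2,17): crosses AB
  edge (2,17)–(11,15): clear
  edge (11,15)–(10,24): crosses AB
  edge (10,24)–(1,20): clear
  → BLOCKED
Obstacle 4 [(13,13) (23,19) (13,24)]:
  edge (13,13)–(23,19): crosses AB
  edge (23,19)–(13,24): clear
  edge (13,24)–(13,13): crosses AB
  → BLOCKED

BLOCKED by obstacle 3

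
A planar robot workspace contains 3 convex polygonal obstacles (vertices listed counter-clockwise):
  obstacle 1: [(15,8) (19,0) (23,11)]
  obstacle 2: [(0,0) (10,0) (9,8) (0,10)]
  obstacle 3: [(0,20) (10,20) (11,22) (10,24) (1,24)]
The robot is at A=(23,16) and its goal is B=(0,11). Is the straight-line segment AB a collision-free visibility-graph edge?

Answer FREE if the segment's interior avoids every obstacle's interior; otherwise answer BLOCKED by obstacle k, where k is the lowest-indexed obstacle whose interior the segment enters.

Obstacle 1 [(15,8) (19,0) (23,11)]:
  edge (15,8)–(19,0): clear
  edge (19,0)–(23,11): clear
  edge (23,11)–(15,8): clear
  midpoint (23/2,27/2) outside
  → clear
Obstacle 2 [(0,0) (10,0) (9,8) (0,10)]:
  edge (0,0)–(10,0): clear
  edge (10,0)–(9,8): clear
  edge (9,8)–(0,10): clear
  edge (0,10)–(0,0): clear
  midpoint (23/2,27/2) outside
  → clear
Obstacle 3 [(0,20) (10,20) (11,22) (10,24) (1,24)]:
  edge (0,20)–(10,20): clear
  edge (10,20)–(11,22): clear
  edge (11,22)–(10,24): clear
  edge (10,24)–(1,24): clear
  edge (1,24)–(0,20): clear
  midpoint (23/2,27/2) outside
  → clear

FREE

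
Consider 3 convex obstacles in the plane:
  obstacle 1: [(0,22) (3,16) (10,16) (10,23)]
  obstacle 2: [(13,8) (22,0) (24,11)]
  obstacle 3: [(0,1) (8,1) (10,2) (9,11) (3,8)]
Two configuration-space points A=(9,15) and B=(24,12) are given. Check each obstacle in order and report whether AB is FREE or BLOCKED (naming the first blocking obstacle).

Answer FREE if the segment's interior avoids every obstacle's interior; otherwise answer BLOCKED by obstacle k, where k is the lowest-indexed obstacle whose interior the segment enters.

FREE

Obstacle 1 [(0,22) (3,16) (10,16) (10,23)]:
  edge (0,22)–(3,16): clear
  edge (3,16)–(10,16): clear
  edge (10,16)–(10,23): clear
  edge (10,23)–(0,22): clear
  midpoint (33/2,27/2) outside
  → clear
Obstacle 2 [(13,8) (22,0) (24,11)]:
  edge (13,8)–(22,0): clear
  edge (22,0)–(24,11): clear
  edge (24,11)–(13,8): clear
  midpoint (33/2,27/2) outside
  → clear
Obstacle 3 [(0,1) (8,1) (10,2) (9,11) (3,8)]:
  edge (0,1)–(8,1): clear
  edge (8,1)–(10,2): clear
  edge (10,2)–(9,11): clear
  edge (9,11)–(3,8): clear
  edge (3,8)–(0,1): clear
  midpoint (33/2,27/2) outside
  → clear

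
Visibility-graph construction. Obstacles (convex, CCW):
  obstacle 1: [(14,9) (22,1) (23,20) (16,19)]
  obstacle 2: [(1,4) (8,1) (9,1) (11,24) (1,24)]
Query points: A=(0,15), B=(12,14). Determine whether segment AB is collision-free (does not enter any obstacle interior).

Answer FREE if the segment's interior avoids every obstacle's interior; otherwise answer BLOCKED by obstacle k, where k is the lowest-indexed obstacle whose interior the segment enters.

Obstacle 1 [(14,9) (22,1) (23,20) (16,19)]:
  edge (14,9)–(22,1): clear
  edge (22,1)–(23,20): clear
  edge (23,20)–(16,19): clear
  edge (16,19)–(14,9): clear
  midpoint (6,29/2) outside
  → clear
Obstacle 2 [(1,4) (8,1) (9,1) (11,24) (1,24)]:
  edge (1,4)–(8,1): clear
  edge (8,1)–(9,1): clear
  edge (9,1)–(11,24): crosses AB
  edge (11,24)–(1,24): clear
  edge (1,24)–(1,4): crosses AB
  → BLOCKED

BLOCKED by obstacle 2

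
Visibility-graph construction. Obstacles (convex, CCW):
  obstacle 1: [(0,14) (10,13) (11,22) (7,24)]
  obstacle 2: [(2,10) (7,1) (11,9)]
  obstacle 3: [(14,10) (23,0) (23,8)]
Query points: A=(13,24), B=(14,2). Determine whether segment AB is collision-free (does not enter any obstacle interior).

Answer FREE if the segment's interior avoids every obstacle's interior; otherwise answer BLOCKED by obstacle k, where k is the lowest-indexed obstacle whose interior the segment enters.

Obstacle 1 [(0,14) (10,13) (11,22) (7,24)]:
  edge (0,14)–(10,13): clear
  edge (10,13)–(11,22): clear
  edge (11,22)–(7,24): clear
  edge (7,24)–(0,14): clear
  midpoint (27/2,13) outside
  → clear
Obstacle 2 [(2,10) (7,1) (11,9)]:
  edge (2,10)–(7,1): clear
  edge (7,1)–(11,9): clear
  edge (11,9)–(2,10): clear
  midpoint (27/2,13) outside
  → clear
Obstacle 3 [(14,10) (23,0) (23,8)]:
  edge (14,10)–(23,0): clear
  edge (23,0)–(23,8): clear
  edge (23,8)–(14,10): clear
  midpoint (27/2,13) outside
  → clear

FREE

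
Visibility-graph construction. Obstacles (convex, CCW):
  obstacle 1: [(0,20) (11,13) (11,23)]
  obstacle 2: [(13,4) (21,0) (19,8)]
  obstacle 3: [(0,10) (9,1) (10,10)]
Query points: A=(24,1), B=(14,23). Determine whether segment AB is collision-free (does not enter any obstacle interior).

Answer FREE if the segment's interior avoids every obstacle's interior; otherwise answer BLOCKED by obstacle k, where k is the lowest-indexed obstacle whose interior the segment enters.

FREE

Obstacle 1 [(0,20) (11,13) (11,23)]:
  edge (0,20)–(11,13): clear
  edge (11,13)–(11,23): clear
  edge (11,23)–(0,20): clear
  midpoint (19,12) outside
  → clear
Obstacle 2 [(13,4) (21,0) (19,8)]:
  edge (13,4)–(21,0): clear
  edge (21,0)–(19,8): clear
  edge (19,8)–(13,4): clear
  midpoint (19,12) outside
  → clear
Obstacle 3 [(0,10) (9,1) (10,10)]:
  edge (0,10)–(9,1): clear
  edge (9,1)–(10,10): clear
  edge (10,10)–(0,10): clear
  midpoint (19,12) outside
  → clear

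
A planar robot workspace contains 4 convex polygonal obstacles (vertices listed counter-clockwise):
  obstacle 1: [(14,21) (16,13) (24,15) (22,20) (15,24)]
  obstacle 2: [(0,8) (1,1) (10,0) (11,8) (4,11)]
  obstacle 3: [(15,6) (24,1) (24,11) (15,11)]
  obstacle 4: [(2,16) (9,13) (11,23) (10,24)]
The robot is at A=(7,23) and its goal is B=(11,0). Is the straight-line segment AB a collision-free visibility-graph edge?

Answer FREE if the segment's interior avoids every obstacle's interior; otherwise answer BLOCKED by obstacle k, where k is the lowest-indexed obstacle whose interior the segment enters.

BLOCKED by obstacle 2

Obstacle 1 [(14,21) (16,13) (24,15) (22,20) (15,24)]:
  edge (14,21)–(16,13): clear
  edge (16,13)–(24,15): clear
  edge (24,15)–(22,20): clear
  edge (22,20)–(15,24): clear
  edge (15,24)–(14,21): clear
  midpoint (9,23/2) outside
  → clear
Obstacle 2 [(0,8) (1,1) (10,0) (11,8) (4,11)]:
  edge (0,8)–(1,1): clear
  edge (1,1)–(10,0): clear
  edge (10,0)–(11,8): crosses AB
  edge (11,8)–(4,11): crosses AB
  edge (4,11)–(0,8): clear
  → BLOCKED
Obstacle 3 [(15,6) (24,1) (24,11) (15,11)]:
  edge (15,6)–(24,1): clear
  edge (24,1)–(24,11): clear
  edge (24,11)–(15,11): clear
  edge (15,11)–(15,6): clear
  midpoint (9,23/2) outside
  → clear
Obstacle 4 [(2,16) (9,13) (11,23) (10,24)]:
  edge (2,16)–(9,13): crosses AB
  edge (9,13)–(11,23): clear
  edge (11,23)–(10,24): clear
  edge (10,24)–(2,16): crosses AB
  → BLOCKED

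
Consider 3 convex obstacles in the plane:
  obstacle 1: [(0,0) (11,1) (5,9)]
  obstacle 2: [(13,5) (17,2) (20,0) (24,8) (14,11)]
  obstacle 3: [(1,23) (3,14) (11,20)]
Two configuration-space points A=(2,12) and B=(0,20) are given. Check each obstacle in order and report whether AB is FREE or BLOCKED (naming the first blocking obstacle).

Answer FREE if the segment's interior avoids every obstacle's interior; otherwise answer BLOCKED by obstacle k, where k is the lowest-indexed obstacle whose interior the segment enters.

FREE

Obstacle 1 [(0,0) (11,1) (5,9)]:
  edge (0,0)–(11,1): clear
  edge (11,1)–(5,9): clear
  edge (5,9)–(0,0): clear
  midpoint (1,16) outside
  → clear
Obstacle 2 [(13,5) (17,2) (20,0) (24,8) (14,11)]:
  edge (13,5)–(17,2): clear
  edge (17,2)–(20,0): clear
  edge (20,0)–(24,8): clear
  edge (24,8)–(14,11): clear
  edge (14,11)–(13,5): clear
  midpoint (1,16) outside
  → clear
Obstacle 3 [(1,23) (3,14) (11,20)]:
  edge (1,23)–(3,14): clear
  edge (3,14)–(11,20): clear
  edge (11,20)–(1,23): clear
  midpoint (1,16) outside
  → clear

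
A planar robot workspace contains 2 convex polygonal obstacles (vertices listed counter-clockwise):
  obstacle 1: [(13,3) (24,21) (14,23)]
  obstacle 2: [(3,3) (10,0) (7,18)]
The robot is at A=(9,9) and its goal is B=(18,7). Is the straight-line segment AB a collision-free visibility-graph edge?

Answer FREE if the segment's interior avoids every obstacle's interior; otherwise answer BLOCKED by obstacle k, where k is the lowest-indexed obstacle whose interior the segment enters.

Obstacle 1 [(13,3) (24,21) (14,23)]:
  edge (13,3)–(24,21): crosses AB
  edge (24,21)–(14,23): clear
  edge (14,23)–(13,3): crosses AB
  → BLOCKED
Obstacle 2 [(3,3) (10,0) (7,18)]:
  edge (3,3)–(10,0): clear
  edge (10,0)–(7,18): clear
  edge (7,18)–(3,3): clear
  midpoint (27/2,8) outside
  → clear

BLOCKED by obstacle 1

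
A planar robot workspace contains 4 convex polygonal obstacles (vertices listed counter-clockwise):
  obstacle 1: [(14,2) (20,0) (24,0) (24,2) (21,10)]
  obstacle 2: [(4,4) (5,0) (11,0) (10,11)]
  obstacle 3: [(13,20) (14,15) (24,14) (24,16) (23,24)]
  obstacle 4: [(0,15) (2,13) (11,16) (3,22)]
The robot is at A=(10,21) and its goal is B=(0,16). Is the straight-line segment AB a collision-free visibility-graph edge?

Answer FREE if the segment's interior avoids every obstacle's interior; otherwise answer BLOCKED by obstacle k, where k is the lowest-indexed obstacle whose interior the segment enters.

BLOCKED by obstacle 4

Obstacle 1 [(14,2) (20,0) (24,0) (24,2) (21,10)]:
  edge (14,2)–(20,0): clear
  edge (20,0)–(24,0): clear
  edge (24,0)–(24,2): clear
  edge (24,2)–(21,10): clear
  edge (21,10)–(14,2): clear
  midpoint (5,37/2) outside
  → clear
Obstacle 2 [(4,4) (5,0) (11,0) (10,11)]:
  edge (4,4)–(5,0): clear
  edge (5,0)–(11,0): clear
  edge (11,0)–(10,11): clear
  edge (10,11)–(4,4): clear
  midpoint (5,37/2) outside
  → clear
Obstacle 3 [(13,20) (14,15) (24,14) (24,16) (23,24)]:
  edge (13,20)–(14,15): clear
  edge (14,15)–(24,14): clear
  edge (24,14)–(24,16): clear
  edge (24,16)–(23,24): clear
  edge (23,24)–(13,20): clear
  midpoint (5,37/2) outside
  → clear
Obstacle 4 [(0,15) (2,13) (11,16) (3,22)]:
  edge (0,15)–(2,13): clear
  edge (2,13)–(11,16): clear
  edge (11,16)–(3,22): crosses AB
  edge (3,22)–(0,15): crosses AB
  → BLOCKED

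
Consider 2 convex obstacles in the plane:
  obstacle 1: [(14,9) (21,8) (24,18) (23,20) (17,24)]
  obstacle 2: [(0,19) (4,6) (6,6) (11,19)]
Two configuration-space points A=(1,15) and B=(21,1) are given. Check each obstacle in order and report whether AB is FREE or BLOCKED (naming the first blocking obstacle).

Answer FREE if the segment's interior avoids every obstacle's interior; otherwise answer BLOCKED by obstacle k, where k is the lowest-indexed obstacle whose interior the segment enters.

BLOCKED by obstacle 2

Obstacle 1 [(14,9) (21,8) (24,18) (23,20) (17,24)]:
  edge (14,9)–(21,8): clear
  edge (21,8)–(24,18): clear
  edge (24,18)–(23,20): clear
  edge (23,20)–(17,24): clear
  edge (17,24)–(14,9): clear
  midpoint (11,8) outside
  → clear
Obstacle 2 [(0,19) (4,6) (6,6) (11,19)]:
  edge (0,19)–(4,6): crosses AB
  edge (4,6)–(6,6): clear
  edge (6,6)–(11,19): crosses AB
  edge (11,19)–(0,19): clear
  → BLOCKED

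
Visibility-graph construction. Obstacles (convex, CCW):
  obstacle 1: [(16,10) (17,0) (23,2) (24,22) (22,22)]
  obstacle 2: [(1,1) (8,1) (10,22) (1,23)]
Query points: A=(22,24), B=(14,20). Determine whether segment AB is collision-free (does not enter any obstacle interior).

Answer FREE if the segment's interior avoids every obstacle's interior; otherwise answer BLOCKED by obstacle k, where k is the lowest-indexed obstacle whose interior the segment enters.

FREE

Obstacle 1 [(16,10) (17,0) (23,2) (24,22) (22,22)]:
  edge (16,10)–(17,0): clear
  edge (17,0)–(23,2): clear
  edge (23,2)–(24,22): clear
  edge (24,22)–(22,22): clear
  edge (22,22)–(16,10): clear
  midpoint (18,22) outside
  → clear
Obstacle 2 [(1,1) (8,1) (10,22) (1,23)]:
  edge (1,1)–(8,1): clear
  edge (8,1)–(10,22): clear
  edge (10,22)–(1,23): clear
  edge (1,23)–(1,1): clear
  midpoint (18,22) outside
  → clear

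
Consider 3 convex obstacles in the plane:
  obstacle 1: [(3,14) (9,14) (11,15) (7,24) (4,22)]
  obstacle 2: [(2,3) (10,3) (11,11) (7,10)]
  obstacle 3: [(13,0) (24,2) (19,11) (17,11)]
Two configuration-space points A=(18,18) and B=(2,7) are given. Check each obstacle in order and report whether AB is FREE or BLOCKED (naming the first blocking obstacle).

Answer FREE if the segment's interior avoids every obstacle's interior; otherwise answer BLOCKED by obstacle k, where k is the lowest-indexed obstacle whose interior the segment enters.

Obstacle 1 [(3,14) (9,14) (11,15) (7,24) (4,22)]:
  edge (3,14)–(9,14): clear
  edge (9,14)–(11,15): clear
  edge (11,15)–(7,24): clear
  edge (7,24)–(4,22): clear
  edge (4,22)–(3,14): clear
  midpoint (10,25/2) outside
  → clear
Obstacle 2 [(2,3) (10,3) (11,11) (7,10)]:
  edge (2,3)–(10,3): clear
  edge (10,3)–(11,11): clear
  edge (11,11)–(7,10): clear
  edge (7,10)–(2,3): clear
  midpoint (10,25/2) outside
  → clear
Obstacle 3 [(13,0) (24,2) (19,11) (17,11)]:
  edge (13,0)–(24,2): clear
  edge (24,2)–(19,11): clear
  edge (19,11)–(17,11): clear
  edge (17,11)–(13,0): clear
  midpoint (10,25/2) outside
  → clear

FREE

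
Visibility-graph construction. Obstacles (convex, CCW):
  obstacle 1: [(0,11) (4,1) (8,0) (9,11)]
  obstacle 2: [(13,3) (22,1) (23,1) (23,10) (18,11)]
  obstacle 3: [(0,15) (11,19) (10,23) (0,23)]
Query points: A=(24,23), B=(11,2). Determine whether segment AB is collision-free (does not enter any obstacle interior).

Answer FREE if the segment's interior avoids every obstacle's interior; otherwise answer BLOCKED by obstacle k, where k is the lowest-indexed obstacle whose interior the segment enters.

Obstacle 1 [(0,11) (4,1) (8,0) (9,11)]:
  edge (0,11)–(4,1): clear
  edge (4,1)–(8,0): clear
  edge (8,0)–(9,11): clear
  edge (9,11)–(0,11): clear
  midpoint (35/2,25/2) outside
  → clear
Obstacle 2 [(13,3) (22,1) (23,1) (23,10) (18,11)]:
  edge (13,3)–(22,1): clear
  edge (22,1)–(23,1): clear
  edge (23,1)–(23,10): clear
  edge (23,10)–(18,11): clear
  edge (18,11)–(13,3): clear
  midpoint (35/2,25/2) outside
  → clear
Obstacle 3 [(0,15) (11,19) (10,23) (0,23)]:
  edge (0,15)–(11,19): clear
  edge (11,19)–(10,23): clear
  edge (10,23)–(0,23): clear
  edge (0,23)–(0,15): clear
  midpoint (35/2,25/2) outside
  → clear

FREE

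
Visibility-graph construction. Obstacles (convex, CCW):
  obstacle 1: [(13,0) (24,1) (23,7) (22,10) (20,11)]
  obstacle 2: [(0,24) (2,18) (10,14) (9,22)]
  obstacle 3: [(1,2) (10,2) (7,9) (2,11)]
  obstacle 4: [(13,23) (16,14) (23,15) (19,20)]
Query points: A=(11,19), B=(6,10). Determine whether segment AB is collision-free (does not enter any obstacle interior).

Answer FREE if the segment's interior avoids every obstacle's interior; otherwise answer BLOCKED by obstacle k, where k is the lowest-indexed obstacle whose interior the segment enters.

Obstacle 1 [(13,0) (24,1) (23,7) (22,10) (20,11)]:
  edge (13,0)–(24,1): clear
  edge (24,1)–(23,7): clear
  edge (23,7)–(22,10): clear
  edge (22,10)–(20,11): clear
  edge (20,11)–(13,0): clear
  midpoint (17/2,29/2) outside
  → clear
Obstacle 2 [(0,24) (2,18) (10,14) (9,22)]:
  edge (0,24)–(2,18): clear
  edge (2,18)–(10,14): crosses AB
  edge (10,14)–(9,22): crosses AB
  edge (9,22)–(0,24): clear
  → BLOCKED
Obstacle 3 [(1,2) (10,2) (7,9) (2,11)]:
  edge (1,2)–(10,2): clear
  edge (10,2)–(7,9): clear
  edge (7,9)–(2,11): clear
  edge (2,11)–(1,2): clear
  midpoint (17/2,29/2) outside
  → clear
Obstacle 4 [(13,23) (16,14) (23,15) (19,20)]:
  edge (13,23)–(16,14): clear
  edge (16,14)–(23,15): clear
  edge (23,15)–(19,20): clear
  edge (19,20)–(13,23): clear
  midpoint (17/2,29/2) outside
  → clear

BLOCKED by obstacle 2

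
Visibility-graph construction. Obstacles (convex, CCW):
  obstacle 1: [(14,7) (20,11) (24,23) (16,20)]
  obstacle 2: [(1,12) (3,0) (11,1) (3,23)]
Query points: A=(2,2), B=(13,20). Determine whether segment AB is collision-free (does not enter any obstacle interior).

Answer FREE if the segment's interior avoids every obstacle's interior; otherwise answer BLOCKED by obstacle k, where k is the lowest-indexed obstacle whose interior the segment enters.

Obstacle 1 [(14,7) (20,11) (24,23) (16,20)]:
  edge (14,7)–(20,11): clear
  edge (20,11)–(24,23): clear
  edge (24,23)–(16,20): clear
  edge (16,20)–(14,7): clear
  midpoint (15/2,11) outside
  → clear
Obstacle 2 [(1,12) (3,0) (11,1) (3,23)]:
  edge (1,12)–(3,0): crosses AB
  edge (3,0)–(11,1): clear
  edge (11,1)–(3,23): crosses AB
  edge (3,23)–(1,12): clear
  → BLOCKED

BLOCKED by obstacle 2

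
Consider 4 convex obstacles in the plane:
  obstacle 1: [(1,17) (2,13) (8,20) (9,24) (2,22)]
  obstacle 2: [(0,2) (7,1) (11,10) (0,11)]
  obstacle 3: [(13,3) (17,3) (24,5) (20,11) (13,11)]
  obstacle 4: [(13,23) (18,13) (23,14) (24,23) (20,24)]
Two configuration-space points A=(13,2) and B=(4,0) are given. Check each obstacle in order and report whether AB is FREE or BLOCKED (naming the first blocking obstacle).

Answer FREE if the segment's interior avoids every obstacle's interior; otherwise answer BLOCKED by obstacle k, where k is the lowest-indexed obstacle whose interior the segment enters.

FREE

Obstacle 1 [(1,17) (2,13) (8,20) (9,24) (2,22)]:
  edge (1,17)–(2,13): clear
  edge (2,13)–(8,20): clear
  edge (8,20)–(9,24): clear
  edge (9,24)–(2,22): clear
  edge (2,22)–(1,17): clear
  midpoint (17/2,1) outside
  → clear
Obstacle 2 [(0,2) (7,1) (11,10) (0,11)]:
  edge (0,2)–(7,1): clear
  edge (7,1)–(11,10): clear
  edge (11,10)–(0,11): clear
  edge (0,11)–(0,2): clear
  midpoint (17/2,1) outside
  → clear
Obstacle 3 [(13,3) (17,3) (24,5) (20,11) (13,11)]:
  edge (13,3)–(17,3): clear
  edge (17,3)–(24,5): clear
  edge (24,5)–(20,11): clear
  edge (20,11)–(13,11): clear
  edge (13,11)–(13,3): clear
  midpoint (17/2,1) outside
  → clear
Obstacle 4 [(13,23) (18,13) (23,14) (24,23) (20,24)]:
  edge (13,23)–(18,13): clear
  edge (18,13)–(23,14): clear
  edge (23,14)–(24,23): clear
  edge (24,23)–(20,24): clear
  edge (20,24)–(13,23): clear
  midpoint (17/2,1) outside
  → clear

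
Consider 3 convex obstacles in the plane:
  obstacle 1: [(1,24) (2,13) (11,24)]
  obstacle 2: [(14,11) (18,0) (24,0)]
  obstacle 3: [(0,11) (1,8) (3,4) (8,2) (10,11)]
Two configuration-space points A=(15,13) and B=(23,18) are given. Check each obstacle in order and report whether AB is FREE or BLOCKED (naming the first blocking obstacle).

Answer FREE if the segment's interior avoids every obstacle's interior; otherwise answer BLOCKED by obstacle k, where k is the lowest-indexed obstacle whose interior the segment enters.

Obstacle 1 [(1,24) (2,13) (11,24)]:
  edge (1,24)–(2,13): clear
  edge (2,13)–(11,24): clear
  edge (11,24)–(1,24): clear
  midpoint (19,31/2) outside
  → clear
Obstacle 2 [(14,11) (18,0) (24,0)]:
  edge (14,11)–(18,0): clear
  edge (18,0)–(24,0): clear
  edge (24,0)–(14,11): clear
  midpoint (19,31/2) outside
  → clear
Obstacle 3 [(0,11) (1,8) (3,4) (8,2) (10,11)]:
  edge (0,11)–(1,8): clear
  edge (1,8)–(3,4): clear
  edge (3,4)–(8,2): clear
  edge (8,2)–(10,11): clear
  edge (10,11)–(0,11): clear
  midpoint (19,31/2) outside
  → clear

FREE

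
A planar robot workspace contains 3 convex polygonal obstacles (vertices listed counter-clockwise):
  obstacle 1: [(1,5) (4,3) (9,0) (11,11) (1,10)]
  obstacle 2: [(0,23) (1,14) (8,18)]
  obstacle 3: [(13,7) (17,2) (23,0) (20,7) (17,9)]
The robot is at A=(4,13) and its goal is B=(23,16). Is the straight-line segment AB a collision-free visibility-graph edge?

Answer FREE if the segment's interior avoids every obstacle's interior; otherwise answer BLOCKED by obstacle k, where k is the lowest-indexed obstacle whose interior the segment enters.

Obstacle 1 [(1,5) (4,3) (9,0) (11,11) (1,10)]:
  edge (1,5)–(4,3): clear
  edge (4,3)–(9,0): clear
  edge (9,0)–(11,11): clear
  edge (11,11)–(1,10): clear
  edge (1,10)–(1,5): clear
  midpoint (27/2,29/2) outside
  → clear
Obstacle 2 [(0,23) (1,14) (8,18)]:
  edge (0,23)–(1,14): clear
  edge (1,14)–(8,18): clear
  edge (8,18)–(0,23): clear
  midpoint (27/2,29/2) outside
  → clear
Obstacle 3 [(13,7) (17,2) (23,0) (20,7) (17,9)]:
  edge (13,7)–(17,2): clear
  edge (17,2)–(23,0): clear
  edge (23,0)–(20,7): clear
  edge (20,7)–(17,9): clear
  edge (17,9)–(13,7): clear
  midpoint (27/2,29/2) outside
  → clear

FREE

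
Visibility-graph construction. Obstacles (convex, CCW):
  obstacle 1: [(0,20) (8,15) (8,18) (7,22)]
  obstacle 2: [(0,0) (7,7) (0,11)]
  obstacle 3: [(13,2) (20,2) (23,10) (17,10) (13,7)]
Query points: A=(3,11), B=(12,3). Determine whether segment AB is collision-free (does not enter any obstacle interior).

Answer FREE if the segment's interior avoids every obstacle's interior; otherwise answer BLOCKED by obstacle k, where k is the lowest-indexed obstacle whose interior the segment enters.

FREE

Obstacle 1 [(0,20) (8,15) (8,18) (7,22)]:
  edge (0,20)–(8,15): clear
  edge (8,15)–(8,18): clear
  edge (8,18)–(7,22): clear
  edge (7,22)–(0,20): clear
  midpoint (15/2,7) outside
  → clear
Obstacle 2 [(0,0) (7,7) (0,11)]:
  edge (0,0)–(7,7): clear
  edge (7,7)–(0,11): clear
  edge (0,11)–(0,0): clear
  midpoint (15/2,7) outside
  → clear
Obstacle 3 [(13,2) (20,2) (23,10) (17,10) (13,7)]:
  edge (13,2)–(20,2): clear
  edge (20,2)–(23,10): clear
  edge (23,10)–(17,10): clear
  edge (17,10)–(13,7): clear
  edge (13,7)–(13,2): clear
  midpoint (15/2,7) outside
  → clear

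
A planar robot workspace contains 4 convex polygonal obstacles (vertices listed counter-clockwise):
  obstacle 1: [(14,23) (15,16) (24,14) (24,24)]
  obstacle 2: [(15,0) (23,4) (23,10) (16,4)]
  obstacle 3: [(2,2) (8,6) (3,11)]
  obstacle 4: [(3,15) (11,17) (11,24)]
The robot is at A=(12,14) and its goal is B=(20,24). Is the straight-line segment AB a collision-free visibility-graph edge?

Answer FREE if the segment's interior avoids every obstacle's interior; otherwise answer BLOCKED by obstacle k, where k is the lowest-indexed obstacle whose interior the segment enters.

BLOCKED by obstacle 1

Obstacle 1 [(14,23) (15,16) (24,14) (24,24)]:
  edge (14,23)–(15,16): crosses AB
  edge (15,16)–(24,14): clear
  edge (24,14)–(24,24): clear
  edge (24,24)–(14,23): crosses AB
  → BLOCKED
Obstacle 2 [(15,0) (23,4) (23,10) (16,4)]:
  edge (15,0)–(23,4): clear
  edge (23,4)–(23,10): clear
  edge (23,10)–(16,4): clear
  edge (16,4)–(15,0): clear
  midpoint (16,19) outside
  → clear
Obstacle 3 [(2,2) (8,6) (3,11)]:
  edge (2,2)–(8,6): clear
  edge (8,6)–(3,11): clear
  edge (3,11)–(2,2): clear
  midpoint (16,19) outside
  → clear
Obstacle 4 [(3,15) (11,17) (11,24)]:
  edge (3,15)–(11,17): clear
  edge (11,17)–(11,24): clear
  edge (11,24)–(3,15): clear
  midpoint (16,19) outside
  → clear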